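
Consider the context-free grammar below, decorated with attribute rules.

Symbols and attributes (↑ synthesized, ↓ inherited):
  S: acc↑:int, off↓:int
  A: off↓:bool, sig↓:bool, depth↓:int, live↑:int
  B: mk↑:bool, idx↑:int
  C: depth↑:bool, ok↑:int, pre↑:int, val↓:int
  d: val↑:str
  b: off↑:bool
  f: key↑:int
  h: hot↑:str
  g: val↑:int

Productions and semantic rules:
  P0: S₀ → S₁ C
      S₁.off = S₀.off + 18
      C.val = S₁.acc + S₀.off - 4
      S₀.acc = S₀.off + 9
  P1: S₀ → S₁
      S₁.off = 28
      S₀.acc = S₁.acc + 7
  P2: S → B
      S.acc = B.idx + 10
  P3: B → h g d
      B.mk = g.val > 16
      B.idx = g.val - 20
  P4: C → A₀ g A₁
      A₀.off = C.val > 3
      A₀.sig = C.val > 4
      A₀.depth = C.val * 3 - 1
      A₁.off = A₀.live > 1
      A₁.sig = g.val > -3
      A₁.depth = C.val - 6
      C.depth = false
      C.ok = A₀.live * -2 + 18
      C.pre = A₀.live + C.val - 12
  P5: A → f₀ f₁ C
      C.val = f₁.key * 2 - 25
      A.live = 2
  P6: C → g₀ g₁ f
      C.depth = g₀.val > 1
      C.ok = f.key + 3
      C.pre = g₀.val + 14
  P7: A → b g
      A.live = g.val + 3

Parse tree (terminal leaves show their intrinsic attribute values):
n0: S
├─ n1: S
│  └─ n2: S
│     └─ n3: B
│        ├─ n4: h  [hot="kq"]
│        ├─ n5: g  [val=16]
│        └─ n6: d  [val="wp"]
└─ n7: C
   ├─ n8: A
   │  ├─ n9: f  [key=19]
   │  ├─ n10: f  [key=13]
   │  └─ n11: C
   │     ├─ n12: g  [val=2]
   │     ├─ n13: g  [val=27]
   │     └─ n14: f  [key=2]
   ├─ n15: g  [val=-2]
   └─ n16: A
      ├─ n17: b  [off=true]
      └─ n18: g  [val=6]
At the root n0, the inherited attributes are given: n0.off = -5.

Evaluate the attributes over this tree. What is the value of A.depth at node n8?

1. n0.off = -5  [given at root]
2. n1.off = 13  [S₀.off + 18]
3. n2.off = 28  [28]
4. n4.hot = "kq"  [terminal]
5. n5.val = 16  [terminal]
6. n6.val = "wp"  [terminal]
7. n3.mk = false  [g.val > 16]
8. n3.idx = -4  [g.val - 20]
9. n2.acc = 6  [B.idx + 10]
10. n1.acc = 13  [S₁.acc + 7]
11. n7.val = 4  [S₁.acc + S₀.off - 4]
12. n8.off = true  [C.val > 3]
13. n8.sig = false  [C.val > 4]
14. n8.depth = 11  [C.val * 3 - 1]
15. n9.key = 19  [terminal]
16. n10.key = 13  [terminal]
17. n11.val = 1  [f₁.key * 2 - 25]
18. n12.val = 2  [terminal]
19. n13.val = 27  [terminal]
20. n14.key = 2  [terminal]
21. n11.depth = true  [g₀.val > 1]
22. n11.ok = 5  [f.key + 3]
23. n11.pre = 16  [g₀.val + 14]
24. n8.live = 2  [2]
25. n15.val = -2  [terminal]
26. n16.off = true  [A₀.live > 1]
27. n16.sig = true  [g.val > -3]
28. n16.depth = -2  [C.val - 6]
29. n17.off = true  [terminal]
30. n18.val = 6  [terminal]
31. n16.live = 9  [g.val + 3]
32. n7.depth = false  [false]
33. n7.ok = 14  [A₀.live * -2 + 18]
34. n7.pre = -6  [A₀.live + C.val - 12]
35. n0.acc = 4  [S₀.off + 9]

11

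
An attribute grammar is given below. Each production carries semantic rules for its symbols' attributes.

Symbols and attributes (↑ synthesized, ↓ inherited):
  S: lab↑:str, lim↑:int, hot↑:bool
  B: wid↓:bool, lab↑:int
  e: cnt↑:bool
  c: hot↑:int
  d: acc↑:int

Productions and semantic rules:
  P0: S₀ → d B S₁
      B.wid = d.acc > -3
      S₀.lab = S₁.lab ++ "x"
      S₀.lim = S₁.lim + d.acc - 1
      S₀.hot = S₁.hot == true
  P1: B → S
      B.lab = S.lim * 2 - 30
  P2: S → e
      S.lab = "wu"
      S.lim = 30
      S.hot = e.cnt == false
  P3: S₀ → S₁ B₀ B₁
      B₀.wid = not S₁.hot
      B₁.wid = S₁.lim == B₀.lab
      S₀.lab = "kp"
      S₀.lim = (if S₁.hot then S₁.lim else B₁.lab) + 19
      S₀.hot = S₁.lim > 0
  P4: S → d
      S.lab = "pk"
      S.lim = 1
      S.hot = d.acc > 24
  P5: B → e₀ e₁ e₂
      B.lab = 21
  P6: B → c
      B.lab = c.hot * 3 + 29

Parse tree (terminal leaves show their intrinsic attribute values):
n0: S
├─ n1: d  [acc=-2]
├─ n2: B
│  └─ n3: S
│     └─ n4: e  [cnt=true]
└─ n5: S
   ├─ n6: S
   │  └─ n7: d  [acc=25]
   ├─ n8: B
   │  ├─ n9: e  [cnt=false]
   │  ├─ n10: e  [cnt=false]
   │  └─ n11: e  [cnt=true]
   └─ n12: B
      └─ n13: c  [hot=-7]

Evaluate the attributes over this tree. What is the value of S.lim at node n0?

17

1. n1.acc = -2  [terminal]
2. n2.wid = true  [d.acc > -3]
3. n4.cnt = true  [terminal]
4. n3.lab = "wu"  ["wu"]
5. n3.lim = 30  [30]
6. n3.hot = false  [e.cnt == false]
7. n2.lab = 30  [S.lim * 2 - 30]
8. n7.acc = 25  [terminal]
9. n6.lab = "pk"  ["pk"]
10. n6.lim = 1  [1]
11. n6.hot = true  [d.acc > 24]
12. n8.wid = false  [not S₁.hot]
13. n9.cnt = false  [terminal]
14. n10.cnt = false  [terminal]
15. n11.cnt = true  [terminal]
16. n8.lab = 21  [21]
17. n12.wid = false  [S₁.lim == B₀.lab]
18. n13.hot = -7  [terminal]
19. n12.lab = 8  [c.hot * 3 + 29]
20. n5.lab = "kp"  ["kp"]
21. n5.lim = 20  [(if S₁.hot then S₁.lim else B₁.lab) + 19]
22. n5.hot = true  [S₁.lim > 0]
23. n0.lab = "kpx"  [S₁.lab ++ "x"]
24. n0.lim = 17  [S₁.lim + d.acc - 1]
25. n0.hot = true  [S₁.hot == true]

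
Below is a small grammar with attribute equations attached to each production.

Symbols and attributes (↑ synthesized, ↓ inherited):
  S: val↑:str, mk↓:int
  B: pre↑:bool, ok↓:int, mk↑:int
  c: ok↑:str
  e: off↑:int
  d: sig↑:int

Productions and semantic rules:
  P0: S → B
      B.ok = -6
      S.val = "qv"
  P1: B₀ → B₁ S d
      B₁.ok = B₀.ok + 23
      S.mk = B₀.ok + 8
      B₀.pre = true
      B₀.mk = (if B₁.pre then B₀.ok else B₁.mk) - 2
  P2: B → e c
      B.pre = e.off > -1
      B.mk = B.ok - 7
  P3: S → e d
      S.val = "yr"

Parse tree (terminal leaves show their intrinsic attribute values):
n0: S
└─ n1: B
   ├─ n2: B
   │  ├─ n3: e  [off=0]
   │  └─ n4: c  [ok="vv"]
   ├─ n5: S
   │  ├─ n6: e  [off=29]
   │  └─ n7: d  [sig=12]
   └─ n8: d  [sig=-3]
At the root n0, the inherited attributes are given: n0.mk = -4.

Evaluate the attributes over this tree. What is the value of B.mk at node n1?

1. n0.mk = -4  [given at root]
2. n1.ok = -6  [-6]
3. n2.ok = 17  [B₀.ok + 23]
4. n3.off = 0  [terminal]
5. n4.ok = "vv"  [terminal]
6. n2.pre = true  [e.off > -1]
7. n2.mk = 10  [B.ok - 7]
8. n5.mk = 2  [B₀.ok + 8]
9. n6.off = 29  [terminal]
10. n7.sig = 12  [terminal]
11. n5.val = "yr"  ["yr"]
12. n8.sig = -3  [terminal]
13. n1.pre = true  [true]
14. n1.mk = -8  [(if B₁.pre then B₀.ok else B₁.mk) - 2]
15. n0.val = "qv"  ["qv"]

-8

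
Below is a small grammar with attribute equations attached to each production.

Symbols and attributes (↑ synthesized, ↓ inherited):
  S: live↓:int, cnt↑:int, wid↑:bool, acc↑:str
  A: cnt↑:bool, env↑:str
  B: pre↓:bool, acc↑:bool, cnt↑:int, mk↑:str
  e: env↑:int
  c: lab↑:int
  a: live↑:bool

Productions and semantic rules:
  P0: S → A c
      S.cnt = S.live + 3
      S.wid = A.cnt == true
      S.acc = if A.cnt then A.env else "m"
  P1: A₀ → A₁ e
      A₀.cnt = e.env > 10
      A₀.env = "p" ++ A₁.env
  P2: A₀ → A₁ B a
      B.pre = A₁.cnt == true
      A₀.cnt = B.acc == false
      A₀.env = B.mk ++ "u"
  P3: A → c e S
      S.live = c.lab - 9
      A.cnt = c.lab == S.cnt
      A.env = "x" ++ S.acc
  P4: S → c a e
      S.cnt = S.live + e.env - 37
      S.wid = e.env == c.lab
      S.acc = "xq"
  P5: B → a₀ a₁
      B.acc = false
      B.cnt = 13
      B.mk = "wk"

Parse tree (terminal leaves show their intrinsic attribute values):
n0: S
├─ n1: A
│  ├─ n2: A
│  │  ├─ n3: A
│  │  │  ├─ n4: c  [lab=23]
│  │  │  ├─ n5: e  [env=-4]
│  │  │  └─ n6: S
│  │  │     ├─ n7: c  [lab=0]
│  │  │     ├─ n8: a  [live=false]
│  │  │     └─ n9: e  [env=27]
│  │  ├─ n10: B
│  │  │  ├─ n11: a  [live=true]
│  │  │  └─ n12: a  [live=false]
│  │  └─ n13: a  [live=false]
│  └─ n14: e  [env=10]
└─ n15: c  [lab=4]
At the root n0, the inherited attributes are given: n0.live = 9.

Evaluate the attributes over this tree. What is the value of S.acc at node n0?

"m"

1. n0.live = 9  [given at root]
2. n4.lab = 23  [terminal]
3. n5.env = -4  [terminal]
4. n6.live = 14  [c.lab - 9]
5. n7.lab = 0  [terminal]
6. n8.live = false  [terminal]
7. n9.env = 27  [terminal]
8. n6.cnt = 4  [S.live + e.env - 37]
9. n6.wid = false  [e.env == c.lab]
10. n6.acc = "xq"  ["xq"]
11. n3.cnt = false  [c.lab == S.cnt]
12. n3.env = "xxq"  ["x" ++ S.acc]
13. n10.pre = false  [A₁.cnt == true]
14. n11.live = true  [terminal]
15. n12.live = false  [terminal]
16. n10.acc = false  [false]
17. n10.cnt = 13  [13]
18. n10.mk = "wk"  ["wk"]
19. n13.live = false  [terminal]
20. n2.cnt = true  [B.acc == false]
21. n2.env = "wku"  [B.mk ++ "u"]
22. n14.env = 10  [terminal]
23. n1.cnt = false  [e.env > 10]
24. n1.env = "pwku"  ["p" ++ A₁.env]
25. n15.lab = 4  [terminal]
26. n0.cnt = 12  [S.live + 3]
27. n0.wid = false  [A.cnt == true]
28. n0.acc = "m"  [if A.cnt then A.env else "m"]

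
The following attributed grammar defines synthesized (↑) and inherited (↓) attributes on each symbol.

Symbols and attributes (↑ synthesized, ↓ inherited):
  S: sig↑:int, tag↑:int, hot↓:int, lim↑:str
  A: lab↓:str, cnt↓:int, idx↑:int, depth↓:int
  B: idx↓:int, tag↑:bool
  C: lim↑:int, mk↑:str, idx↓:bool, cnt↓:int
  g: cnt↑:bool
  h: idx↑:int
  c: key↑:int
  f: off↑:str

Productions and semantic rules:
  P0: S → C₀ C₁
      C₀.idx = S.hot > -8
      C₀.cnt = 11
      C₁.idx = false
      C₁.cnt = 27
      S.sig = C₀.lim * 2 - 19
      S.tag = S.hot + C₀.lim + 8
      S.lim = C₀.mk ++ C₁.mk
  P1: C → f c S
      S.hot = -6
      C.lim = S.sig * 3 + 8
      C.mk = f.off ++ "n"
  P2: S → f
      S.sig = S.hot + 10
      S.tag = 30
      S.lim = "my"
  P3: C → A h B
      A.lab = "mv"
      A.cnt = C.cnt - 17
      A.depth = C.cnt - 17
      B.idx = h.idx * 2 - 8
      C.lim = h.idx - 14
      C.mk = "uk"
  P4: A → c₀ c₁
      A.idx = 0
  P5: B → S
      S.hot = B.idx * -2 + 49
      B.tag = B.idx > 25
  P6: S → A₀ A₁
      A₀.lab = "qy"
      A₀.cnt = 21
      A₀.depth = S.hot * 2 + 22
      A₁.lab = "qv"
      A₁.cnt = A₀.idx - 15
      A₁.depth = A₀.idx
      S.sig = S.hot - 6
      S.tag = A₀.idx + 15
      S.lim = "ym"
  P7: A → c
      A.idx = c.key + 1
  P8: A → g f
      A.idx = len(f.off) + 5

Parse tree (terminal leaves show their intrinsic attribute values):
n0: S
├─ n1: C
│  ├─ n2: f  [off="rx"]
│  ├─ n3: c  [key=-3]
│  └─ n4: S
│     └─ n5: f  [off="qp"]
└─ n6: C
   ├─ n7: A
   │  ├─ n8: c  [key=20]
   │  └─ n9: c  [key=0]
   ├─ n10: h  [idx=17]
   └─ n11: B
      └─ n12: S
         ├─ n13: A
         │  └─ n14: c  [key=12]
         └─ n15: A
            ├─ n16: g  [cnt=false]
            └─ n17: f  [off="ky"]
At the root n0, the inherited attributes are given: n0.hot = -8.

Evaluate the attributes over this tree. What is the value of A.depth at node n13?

16

1. n0.hot = -8  [given at root]
2. n1.idx = false  [S.hot > -8]
3. n1.cnt = 11  [11]
4. n2.off = "rx"  [terminal]
5. n3.key = -3  [terminal]
6. n4.hot = -6  [-6]
7. n5.off = "qp"  [terminal]
8. n4.sig = 4  [S.hot + 10]
9. n4.tag = 30  [30]
10. n4.lim = "my"  ["my"]
11. n1.lim = 20  [S.sig * 3 + 8]
12. n1.mk = "rxn"  [f.off ++ "n"]
13. n6.idx = false  [false]
14. n6.cnt = 27  [27]
15. n7.lab = "mv"  ["mv"]
16. n7.cnt = 10  [C.cnt - 17]
17. n7.depth = 10  [C.cnt - 17]
18. n8.key = 20  [terminal]
19. n9.key = 0  [terminal]
20. n7.idx = 0  [0]
21. n10.idx = 17  [terminal]
22. n11.idx = 26  [h.idx * 2 - 8]
23. n12.hot = -3  [B.idx * -2 + 49]
24. n13.lab = "qy"  ["qy"]
25. n13.cnt = 21  [21]
26. n13.depth = 16  [S.hot * 2 + 22]
27. n14.key = 12  [terminal]
28. n13.idx = 13  [c.key + 1]
29. n15.lab = "qv"  ["qv"]
30. n15.cnt = -2  [A₀.idx - 15]
31. n15.depth = 13  [A₀.idx]
32. n16.cnt = false  [terminal]
33. n17.off = "ky"  [terminal]
34. n15.idx = 7  [len(f.off) + 5]
35. n12.sig = -9  [S.hot - 6]
36. n12.tag = 28  [A₀.idx + 15]
37. n12.lim = "ym"  ["ym"]
38. n11.tag = true  [B.idx > 25]
39. n6.lim = 3  [h.idx - 14]
40. n6.mk = "uk"  ["uk"]
41. n0.sig = 21  [C₀.lim * 2 - 19]
42. n0.tag = 20  [S.hot + C₀.lim + 8]
43. n0.lim = "rxnuk"  [C₀.mk ++ C₁.mk]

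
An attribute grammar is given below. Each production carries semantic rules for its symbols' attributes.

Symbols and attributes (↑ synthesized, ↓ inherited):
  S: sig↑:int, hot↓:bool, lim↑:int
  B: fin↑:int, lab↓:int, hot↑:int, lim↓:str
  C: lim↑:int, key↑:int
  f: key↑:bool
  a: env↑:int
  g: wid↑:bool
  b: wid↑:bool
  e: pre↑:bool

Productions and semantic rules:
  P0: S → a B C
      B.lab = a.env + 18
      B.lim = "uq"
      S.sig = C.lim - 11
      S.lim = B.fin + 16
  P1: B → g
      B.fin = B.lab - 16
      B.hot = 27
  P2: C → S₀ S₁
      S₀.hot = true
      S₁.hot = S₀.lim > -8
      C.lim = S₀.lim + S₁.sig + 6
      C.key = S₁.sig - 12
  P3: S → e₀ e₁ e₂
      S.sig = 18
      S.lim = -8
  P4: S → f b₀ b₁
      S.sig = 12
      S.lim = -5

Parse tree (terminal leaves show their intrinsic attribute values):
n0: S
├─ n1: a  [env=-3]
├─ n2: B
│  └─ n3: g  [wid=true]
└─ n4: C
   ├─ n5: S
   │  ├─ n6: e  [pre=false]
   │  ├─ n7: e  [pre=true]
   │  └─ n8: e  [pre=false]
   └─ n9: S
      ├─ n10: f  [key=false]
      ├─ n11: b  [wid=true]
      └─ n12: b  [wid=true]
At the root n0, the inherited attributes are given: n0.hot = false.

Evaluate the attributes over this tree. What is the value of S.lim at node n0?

1. n0.hot = false  [given at root]
2. n1.env = -3  [terminal]
3. n2.lab = 15  [a.env + 18]
4. n2.lim = "uq"  ["uq"]
5. n3.wid = true  [terminal]
6. n2.fin = -1  [B.lab - 16]
7. n2.hot = 27  [27]
8. n5.hot = true  [true]
9. n6.pre = false  [terminal]
10. n7.pre = true  [terminal]
11. n8.pre = false  [terminal]
12. n5.sig = 18  [18]
13. n5.lim = -8  [-8]
14. n9.hot = false  [S₀.lim > -8]
15. n10.key = false  [terminal]
16. n11.wid = true  [terminal]
17. n12.wid = true  [terminal]
18. n9.sig = 12  [12]
19. n9.lim = -5  [-5]
20. n4.lim = 10  [S₀.lim + S₁.sig + 6]
21. n4.key = 0  [S₁.sig - 12]
22. n0.sig = -1  [C.lim - 11]
23. n0.lim = 15  [B.fin + 16]

15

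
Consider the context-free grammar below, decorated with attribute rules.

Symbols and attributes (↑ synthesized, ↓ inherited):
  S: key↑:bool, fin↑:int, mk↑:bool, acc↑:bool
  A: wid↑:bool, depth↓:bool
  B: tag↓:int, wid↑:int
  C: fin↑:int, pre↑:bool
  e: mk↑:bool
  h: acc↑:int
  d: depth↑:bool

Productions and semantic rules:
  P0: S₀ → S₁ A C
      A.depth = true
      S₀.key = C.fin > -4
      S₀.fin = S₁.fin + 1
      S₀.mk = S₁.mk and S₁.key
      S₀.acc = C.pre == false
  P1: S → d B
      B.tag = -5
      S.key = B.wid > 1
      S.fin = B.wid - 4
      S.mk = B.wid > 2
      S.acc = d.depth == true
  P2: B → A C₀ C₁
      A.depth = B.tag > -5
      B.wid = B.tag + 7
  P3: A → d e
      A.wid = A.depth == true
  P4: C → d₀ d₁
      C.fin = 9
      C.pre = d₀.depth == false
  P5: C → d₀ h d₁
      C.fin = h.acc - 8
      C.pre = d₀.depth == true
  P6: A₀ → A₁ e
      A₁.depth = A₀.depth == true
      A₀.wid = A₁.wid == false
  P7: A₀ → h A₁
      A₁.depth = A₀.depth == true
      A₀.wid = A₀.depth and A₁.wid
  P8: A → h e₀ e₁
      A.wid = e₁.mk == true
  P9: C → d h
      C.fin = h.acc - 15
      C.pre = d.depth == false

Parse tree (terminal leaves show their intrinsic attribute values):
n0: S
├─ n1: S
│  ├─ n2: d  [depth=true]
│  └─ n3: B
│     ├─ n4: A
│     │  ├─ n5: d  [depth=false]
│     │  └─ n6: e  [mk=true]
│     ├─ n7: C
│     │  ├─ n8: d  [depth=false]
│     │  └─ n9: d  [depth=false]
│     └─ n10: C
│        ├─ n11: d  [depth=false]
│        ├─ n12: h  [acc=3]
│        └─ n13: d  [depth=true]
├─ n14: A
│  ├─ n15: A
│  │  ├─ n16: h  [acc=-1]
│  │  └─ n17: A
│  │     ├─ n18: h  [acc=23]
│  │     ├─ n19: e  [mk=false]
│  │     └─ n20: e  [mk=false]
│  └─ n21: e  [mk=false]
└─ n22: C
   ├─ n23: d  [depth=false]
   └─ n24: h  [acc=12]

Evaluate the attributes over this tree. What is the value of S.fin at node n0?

1. n2.depth = true  [terminal]
2. n3.tag = -5  [-5]
3. n4.depth = false  [B.tag > -5]
4. n5.depth = false  [terminal]
5. n6.mk = true  [terminal]
6. n4.wid = false  [A.depth == true]
7. n8.depth = false  [terminal]
8. n9.depth = false  [terminal]
9. n7.fin = 9  [9]
10. n7.pre = true  [d₀.depth == false]
11. n11.depth = false  [terminal]
12. n12.acc = 3  [terminal]
13. n13.depth = true  [terminal]
14. n10.fin = -5  [h.acc - 8]
15. n10.pre = false  [d₀.depth == true]
16. n3.wid = 2  [B.tag + 7]
17. n1.key = true  [B.wid > 1]
18. n1.fin = -2  [B.wid - 4]
19. n1.mk = false  [B.wid > 2]
20. n1.acc = true  [d.depth == true]
21. n14.depth = true  [true]
22. n15.depth = true  [A₀.depth == true]
23. n16.acc = -1  [terminal]
24. n17.depth = true  [A₀.depth == true]
25. n18.acc = 23  [terminal]
26. n19.mk = false  [terminal]
27. n20.mk = false  [terminal]
28. n17.wid = false  [e₁.mk == true]
29. n15.wid = false  [A₀.depth and A₁.wid]
30. n21.mk = false  [terminal]
31. n14.wid = true  [A₁.wid == false]
32. n23.depth = false  [terminal]
33. n24.acc = 12  [terminal]
34. n22.fin = -3  [h.acc - 15]
35. n22.pre = true  [d.depth == false]
36. n0.key = true  [C.fin > -4]
37. n0.fin = -1  [S₁.fin + 1]
38. n0.mk = false  [S₁.mk and S₁.key]
39. n0.acc = false  [C.pre == false]

-1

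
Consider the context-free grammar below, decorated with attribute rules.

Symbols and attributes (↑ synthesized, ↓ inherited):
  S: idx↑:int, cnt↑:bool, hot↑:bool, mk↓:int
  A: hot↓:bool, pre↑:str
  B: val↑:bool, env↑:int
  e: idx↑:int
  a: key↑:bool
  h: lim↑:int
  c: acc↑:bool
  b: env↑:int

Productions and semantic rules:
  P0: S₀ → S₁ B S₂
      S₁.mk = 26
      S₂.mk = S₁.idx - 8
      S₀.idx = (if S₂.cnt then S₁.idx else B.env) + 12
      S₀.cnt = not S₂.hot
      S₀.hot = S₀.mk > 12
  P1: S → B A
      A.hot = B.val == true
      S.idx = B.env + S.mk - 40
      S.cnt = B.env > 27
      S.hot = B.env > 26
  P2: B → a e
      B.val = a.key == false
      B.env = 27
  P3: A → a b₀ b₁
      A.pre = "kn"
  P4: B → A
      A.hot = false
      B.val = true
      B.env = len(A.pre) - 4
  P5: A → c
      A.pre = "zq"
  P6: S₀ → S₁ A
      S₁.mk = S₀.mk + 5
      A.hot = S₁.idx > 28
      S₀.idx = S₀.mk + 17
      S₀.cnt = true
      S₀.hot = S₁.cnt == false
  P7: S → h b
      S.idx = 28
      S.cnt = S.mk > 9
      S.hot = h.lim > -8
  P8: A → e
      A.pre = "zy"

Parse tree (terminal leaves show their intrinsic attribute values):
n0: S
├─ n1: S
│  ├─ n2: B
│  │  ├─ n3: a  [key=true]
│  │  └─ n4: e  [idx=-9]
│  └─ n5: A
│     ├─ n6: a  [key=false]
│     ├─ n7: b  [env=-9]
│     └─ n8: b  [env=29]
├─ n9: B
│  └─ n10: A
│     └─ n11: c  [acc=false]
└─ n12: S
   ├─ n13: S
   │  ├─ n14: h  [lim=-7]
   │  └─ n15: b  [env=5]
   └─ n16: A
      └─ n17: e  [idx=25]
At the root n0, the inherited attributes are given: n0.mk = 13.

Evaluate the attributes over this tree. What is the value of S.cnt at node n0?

1. n0.mk = 13  [given at root]
2. n1.mk = 26  [26]
3. n3.key = true  [terminal]
4. n4.idx = -9  [terminal]
5. n2.val = false  [a.key == false]
6. n2.env = 27  [27]
7. n5.hot = false  [B.val == true]
8. n6.key = false  [terminal]
9. n7.env = -9  [terminal]
10. n8.env = 29  [terminal]
11. n5.pre = "kn"  ["kn"]
12. n1.idx = 13  [B.env + S.mk - 40]
13. n1.cnt = false  [B.env > 27]
14. n1.hot = true  [B.env > 26]
15. n10.hot = false  [false]
16. n11.acc = false  [terminal]
17. n10.pre = "zq"  ["zq"]
18. n9.val = true  [true]
19. n9.env = -2  [len(A.pre) - 4]
20. n12.mk = 5  [S₁.idx - 8]
21. n13.mk = 10  [S₀.mk + 5]
22. n14.lim = -7  [terminal]
23. n15.env = 5  [terminal]
24. n13.idx = 28  [28]
25. n13.cnt = true  [S.mk > 9]
26. n13.hot = true  [h.lim > -8]
27. n16.hot = false  [S₁.idx > 28]
28. n17.idx = 25  [terminal]
29. n16.pre = "zy"  ["zy"]
30. n12.idx = 22  [S₀.mk + 17]
31. n12.cnt = true  [true]
32. n12.hot = false  [S₁.cnt == false]
33. n0.idx = 25  [(if S₂.cnt then S₁.idx else B.env) + 12]
34. n0.cnt = true  [not S₂.hot]
35. n0.hot = true  [S₀.mk > 12]

true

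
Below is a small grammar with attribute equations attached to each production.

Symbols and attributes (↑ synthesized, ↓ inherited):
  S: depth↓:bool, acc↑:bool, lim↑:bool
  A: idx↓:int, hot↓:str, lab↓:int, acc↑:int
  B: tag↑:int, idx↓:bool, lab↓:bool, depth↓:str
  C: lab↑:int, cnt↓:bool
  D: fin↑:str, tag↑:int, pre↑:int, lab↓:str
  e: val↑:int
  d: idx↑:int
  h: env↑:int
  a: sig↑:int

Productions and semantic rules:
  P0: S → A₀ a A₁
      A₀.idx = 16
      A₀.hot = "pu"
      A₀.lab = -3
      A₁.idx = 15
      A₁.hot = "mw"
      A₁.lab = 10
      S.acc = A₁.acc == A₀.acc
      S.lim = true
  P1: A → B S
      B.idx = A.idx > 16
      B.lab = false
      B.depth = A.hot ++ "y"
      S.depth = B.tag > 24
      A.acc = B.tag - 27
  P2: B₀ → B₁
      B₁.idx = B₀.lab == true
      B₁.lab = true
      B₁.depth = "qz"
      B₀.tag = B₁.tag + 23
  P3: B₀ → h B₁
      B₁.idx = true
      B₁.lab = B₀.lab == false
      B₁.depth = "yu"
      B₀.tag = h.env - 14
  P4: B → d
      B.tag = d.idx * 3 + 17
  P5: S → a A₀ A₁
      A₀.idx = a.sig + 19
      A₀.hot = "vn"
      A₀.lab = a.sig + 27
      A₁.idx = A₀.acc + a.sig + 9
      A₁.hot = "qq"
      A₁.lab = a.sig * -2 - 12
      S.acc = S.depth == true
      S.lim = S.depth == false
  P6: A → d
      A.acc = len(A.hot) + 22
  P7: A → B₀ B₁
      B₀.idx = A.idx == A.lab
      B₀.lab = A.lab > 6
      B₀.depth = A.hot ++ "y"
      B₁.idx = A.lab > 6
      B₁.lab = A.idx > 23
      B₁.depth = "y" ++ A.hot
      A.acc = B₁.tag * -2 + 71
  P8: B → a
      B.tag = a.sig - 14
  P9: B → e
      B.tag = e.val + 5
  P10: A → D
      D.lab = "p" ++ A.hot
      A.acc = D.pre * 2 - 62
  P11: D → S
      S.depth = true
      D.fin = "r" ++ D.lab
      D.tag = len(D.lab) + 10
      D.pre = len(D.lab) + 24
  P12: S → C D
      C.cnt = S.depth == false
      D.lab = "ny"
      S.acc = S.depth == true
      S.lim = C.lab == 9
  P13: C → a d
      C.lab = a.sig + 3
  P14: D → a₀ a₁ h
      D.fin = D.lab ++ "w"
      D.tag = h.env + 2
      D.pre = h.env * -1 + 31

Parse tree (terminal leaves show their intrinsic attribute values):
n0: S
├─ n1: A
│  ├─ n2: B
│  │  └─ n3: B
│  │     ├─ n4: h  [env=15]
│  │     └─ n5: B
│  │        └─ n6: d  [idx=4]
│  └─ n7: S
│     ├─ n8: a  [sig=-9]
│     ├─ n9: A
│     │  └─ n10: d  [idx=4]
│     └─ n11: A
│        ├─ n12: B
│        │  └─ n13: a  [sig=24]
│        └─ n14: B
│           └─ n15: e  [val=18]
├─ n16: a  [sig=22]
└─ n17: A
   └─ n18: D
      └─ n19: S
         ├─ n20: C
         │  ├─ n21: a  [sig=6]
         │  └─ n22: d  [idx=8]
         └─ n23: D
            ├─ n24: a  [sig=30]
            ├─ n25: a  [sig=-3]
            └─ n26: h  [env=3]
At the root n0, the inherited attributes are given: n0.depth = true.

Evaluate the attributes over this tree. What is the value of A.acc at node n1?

1. n0.depth = true  [given at root]
2. n1.idx = 16  [16]
3. n1.hot = "pu"  ["pu"]
4. n1.lab = -3  [-3]
5. n2.idx = false  [A.idx > 16]
6. n2.lab = false  [false]
7. n2.depth = "puy"  [A.hot ++ "y"]
8. n3.idx = false  [B₀.lab == true]
9. n3.lab = true  [true]
10. n3.depth = "qz"  ["qz"]
11. n4.env = 15  [terminal]
12. n5.idx = true  [true]
13. n5.lab = false  [B₀.lab == false]
14. n5.depth = "yu"  ["yu"]
15. n6.idx = 4  [terminal]
16. n5.tag = 29  [d.idx * 3 + 17]
17. n3.tag = 1  [h.env - 14]
18. n2.tag = 24  [B₁.tag + 23]
19. n7.depth = false  [B.tag > 24]
20. n8.sig = -9  [terminal]
21. n9.idx = 10  [a.sig + 19]
22. n9.hot = "vn"  ["vn"]
23. n9.lab = 18  [a.sig + 27]
24. n10.idx = 4  [terminal]
25. n9.acc = 24  [len(A.hot) + 22]
26. n11.idx = 24  [A₀.acc + a.sig + 9]
27. n11.hot = "qq"  ["qq"]
28. n11.lab = 6  [a.sig * -2 - 12]
29. n12.idx = false  [A.idx == A.lab]
30. n12.lab = false  [A.lab > 6]
31. n12.depth = "qqy"  [A.hot ++ "y"]
32. n13.sig = 24  [terminal]
33. n12.tag = 10  [a.sig - 14]
34. n14.idx = false  [A.lab > 6]
35. n14.lab = true  [A.idx > 23]
36. n14.depth = "yqq"  ["y" ++ A.hot]
37. n15.val = 18  [terminal]
38. n14.tag = 23  [e.val + 5]
39. n11.acc = 25  [B₁.tag * -2 + 71]
40. n7.acc = false  [S.depth == true]
41. n7.lim = true  [S.depth == false]
42. n1.acc = -3  [B.tag - 27]
43. n16.sig = 22  [terminal]
44. n17.idx = 15  [15]
45. n17.hot = "mw"  ["mw"]
46. n17.lab = 10  [10]
47. n18.lab = "pmw"  ["p" ++ A.hot]
48. n19.depth = true  [true]
49. n20.cnt = false  [S.depth == false]
50. n21.sig = 6  [terminal]
51. n22.idx = 8  [terminal]
52. n20.lab = 9  [a.sig + 3]
53. n23.lab = "ny"  ["ny"]
54. n24.sig = 30  [terminal]
55. n25.sig = -3  [terminal]
56. n26.env = 3  [terminal]
57. n23.fin = "nyw"  [D.lab ++ "w"]
58. n23.tag = 5  [h.env + 2]
59. n23.pre = 28  [h.env * -1 + 31]
60. n19.acc = true  [S.depth == true]
61. n19.lim = true  [C.lab == 9]
62. n18.fin = "rpmw"  ["r" ++ D.lab]
63. n18.tag = 13  [len(D.lab) + 10]
64. n18.pre = 27  [len(D.lab) + 24]
65. n17.acc = -8  [D.pre * 2 - 62]
66. n0.acc = false  [A₁.acc == A₀.acc]
67. n0.lim = true  [true]

-3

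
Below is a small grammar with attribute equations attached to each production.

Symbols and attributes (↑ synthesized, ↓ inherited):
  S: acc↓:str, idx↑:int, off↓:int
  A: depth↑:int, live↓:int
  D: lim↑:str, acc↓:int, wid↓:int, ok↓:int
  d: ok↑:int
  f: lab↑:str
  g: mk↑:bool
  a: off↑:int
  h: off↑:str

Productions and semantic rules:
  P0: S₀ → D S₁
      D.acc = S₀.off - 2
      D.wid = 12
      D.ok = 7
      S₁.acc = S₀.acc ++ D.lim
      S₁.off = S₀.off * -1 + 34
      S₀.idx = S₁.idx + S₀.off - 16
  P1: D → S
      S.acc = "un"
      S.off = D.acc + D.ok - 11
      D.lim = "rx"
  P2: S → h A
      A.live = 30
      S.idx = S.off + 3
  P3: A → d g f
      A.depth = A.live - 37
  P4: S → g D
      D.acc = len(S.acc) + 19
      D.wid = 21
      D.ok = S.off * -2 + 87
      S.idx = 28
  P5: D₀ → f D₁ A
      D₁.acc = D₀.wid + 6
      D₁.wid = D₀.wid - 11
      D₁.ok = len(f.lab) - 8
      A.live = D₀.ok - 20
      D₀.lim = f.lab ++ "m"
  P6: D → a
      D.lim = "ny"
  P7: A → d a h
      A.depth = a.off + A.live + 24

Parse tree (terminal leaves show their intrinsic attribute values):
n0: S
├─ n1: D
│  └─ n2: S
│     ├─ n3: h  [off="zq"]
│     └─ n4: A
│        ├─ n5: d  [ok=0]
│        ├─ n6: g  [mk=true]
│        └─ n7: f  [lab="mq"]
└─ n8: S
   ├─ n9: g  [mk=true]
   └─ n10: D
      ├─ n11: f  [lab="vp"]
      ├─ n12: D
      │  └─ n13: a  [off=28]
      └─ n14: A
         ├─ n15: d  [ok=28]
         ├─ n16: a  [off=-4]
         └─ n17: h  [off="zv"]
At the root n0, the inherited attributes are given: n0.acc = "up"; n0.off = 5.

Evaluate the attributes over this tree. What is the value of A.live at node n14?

9

1. n0.acc = "up"  [given at root]
2. n0.off = 5  [given at root]
3. n1.acc = 3  [S₀.off - 2]
4. n1.wid = 12  [12]
5. n1.ok = 7  [7]
6. n2.acc = "un"  ["un"]
7. n2.off = -1  [D.acc + D.ok - 11]
8. n3.off = "zq"  [terminal]
9. n4.live = 30  [30]
10. n5.ok = 0  [terminal]
11. n6.mk = true  [terminal]
12. n7.lab = "mq"  [terminal]
13. n4.depth = -7  [A.live - 37]
14. n2.idx = 2  [S.off + 3]
15. n1.lim = "rx"  ["rx"]
16. n8.acc = "uprx"  [S₀.acc ++ D.lim]
17. n8.off = 29  [S₀.off * -1 + 34]
18. n9.mk = true  [terminal]
19. n10.acc = 23  [len(S.acc) + 19]
20. n10.wid = 21  [21]
21. n10.ok = 29  [S.off * -2 + 87]
22. n11.lab = "vp"  [terminal]
23. n12.acc = 27  [D₀.wid + 6]
24. n12.wid = 10  [D₀.wid - 11]
25. n12.ok = -6  [len(f.lab) - 8]
26. n13.off = 28  [terminal]
27. n12.lim = "ny"  ["ny"]
28. n14.live = 9  [D₀.ok - 20]
29. n15.ok = 28  [terminal]
30. n16.off = -4  [terminal]
31. n17.off = "zv"  [terminal]
32. n14.depth = 29  [a.off + A.live + 24]
33. n10.lim = "vpm"  [f.lab ++ "m"]
34. n8.idx = 28  [28]
35. n0.idx = 17  [S₁.idx + S₀.off - 16]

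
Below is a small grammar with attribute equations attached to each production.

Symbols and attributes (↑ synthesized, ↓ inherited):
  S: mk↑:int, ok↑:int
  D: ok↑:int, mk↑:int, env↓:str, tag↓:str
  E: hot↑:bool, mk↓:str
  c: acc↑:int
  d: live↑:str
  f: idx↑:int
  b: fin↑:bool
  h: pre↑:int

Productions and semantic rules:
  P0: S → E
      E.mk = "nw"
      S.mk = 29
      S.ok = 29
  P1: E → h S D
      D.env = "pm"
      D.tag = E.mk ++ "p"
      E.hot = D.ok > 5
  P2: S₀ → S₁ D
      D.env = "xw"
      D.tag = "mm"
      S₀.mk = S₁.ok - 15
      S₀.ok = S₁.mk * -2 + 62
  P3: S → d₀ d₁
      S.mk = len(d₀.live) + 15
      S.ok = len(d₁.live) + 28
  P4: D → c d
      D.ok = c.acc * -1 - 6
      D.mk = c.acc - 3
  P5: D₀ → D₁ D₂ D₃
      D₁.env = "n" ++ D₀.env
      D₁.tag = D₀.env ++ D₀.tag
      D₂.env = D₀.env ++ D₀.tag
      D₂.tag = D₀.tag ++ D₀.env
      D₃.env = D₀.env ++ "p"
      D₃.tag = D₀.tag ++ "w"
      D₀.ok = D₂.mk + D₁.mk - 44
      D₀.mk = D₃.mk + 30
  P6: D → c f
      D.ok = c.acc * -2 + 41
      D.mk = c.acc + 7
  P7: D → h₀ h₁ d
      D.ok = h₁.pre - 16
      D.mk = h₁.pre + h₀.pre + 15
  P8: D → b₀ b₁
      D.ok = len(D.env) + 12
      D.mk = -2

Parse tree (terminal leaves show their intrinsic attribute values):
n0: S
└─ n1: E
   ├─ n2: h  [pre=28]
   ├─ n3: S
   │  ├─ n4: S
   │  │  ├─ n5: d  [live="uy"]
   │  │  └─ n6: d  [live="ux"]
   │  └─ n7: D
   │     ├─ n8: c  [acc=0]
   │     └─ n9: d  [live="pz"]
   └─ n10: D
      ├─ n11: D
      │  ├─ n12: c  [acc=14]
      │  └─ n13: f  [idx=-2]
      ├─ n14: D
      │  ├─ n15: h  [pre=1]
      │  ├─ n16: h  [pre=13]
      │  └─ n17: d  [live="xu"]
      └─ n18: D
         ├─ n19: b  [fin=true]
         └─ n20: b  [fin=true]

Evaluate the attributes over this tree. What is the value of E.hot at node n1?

1. n1.mk = "nw"  ["nw"]
2. n2.pre = 28  [terminal]
3. n5.live = "uy"  [terminal]
4. n6.live = "ux"  [terminal]
5. n4.mk = 17  [len(d₀.live) + 15]
6. n4.ok = 30  [len(d₁.live) + 28]
7. n7.env = "xw"  ["xw"]
8. n7.tag = "mm"  ["mm"]
9. n8.acc = 0  [terminal]
10. n9.live = "pz"  [terminal]
11. n7.ok = -6  [c.acc * -1 - 6]
12. n7.mk = -3  [c.acc - 3]
13. n3.mk = 15  [S₁.ok - 15]
14. n3.ok = 28  [S₁.mk * -2 + 62]
15. n10.env = "pm"  ["pm"]
16. n10.tag = "nwp"  [E.mk ++ "p"]
17. n11.env = "npm"  ["n" ++ D₀.env]
18. n11.tag = "pmnwp"  [D₀.env ++ D₀.tag]
19. n12.acc = 14  [terminal]
20. n13.idx = -2  [terminal]
21. n11.ok = 13  [c.acc * -2 + 41]
22. n11.mk = 21  [c.acc + 7]
23. n14.env = "pmnwp"  [D₀.env ++ D₀.tag]
24. n14.tag = "nwppm"  [D₀.tag ++ D₀.env]
25. n15.pre = 1  [terminal]
26. n16.pre = 13  [terminal]
27. n17.live = "xu"  [terminal]
28. n14.ok = -3  [h₁.pre - 16]
29. n14.mk = 29  [h₁.pre + h₀.pre + 15]
30. n18.env = "pmp"  [D₀.env ++ "p"]
31. n18.tag = "nwpw"  [D₀.tag ++ "w"]
32. n19.fin = true  [terminal]
33. n20.fin = true  [terminal]
34. n18.ok = 15  [len(D.env) + 12]
35. n18.mk = -2  [-2]
36. n10.ok = 6  [D₂.mk + D₁.mk - 44]
37. n10.mk = 28  [D₃.mk + 30]
38. n1.hot = true  [D.ok > 5]
39. n0.mk = 29  [29]
40. n0.ok = 29  [29]

true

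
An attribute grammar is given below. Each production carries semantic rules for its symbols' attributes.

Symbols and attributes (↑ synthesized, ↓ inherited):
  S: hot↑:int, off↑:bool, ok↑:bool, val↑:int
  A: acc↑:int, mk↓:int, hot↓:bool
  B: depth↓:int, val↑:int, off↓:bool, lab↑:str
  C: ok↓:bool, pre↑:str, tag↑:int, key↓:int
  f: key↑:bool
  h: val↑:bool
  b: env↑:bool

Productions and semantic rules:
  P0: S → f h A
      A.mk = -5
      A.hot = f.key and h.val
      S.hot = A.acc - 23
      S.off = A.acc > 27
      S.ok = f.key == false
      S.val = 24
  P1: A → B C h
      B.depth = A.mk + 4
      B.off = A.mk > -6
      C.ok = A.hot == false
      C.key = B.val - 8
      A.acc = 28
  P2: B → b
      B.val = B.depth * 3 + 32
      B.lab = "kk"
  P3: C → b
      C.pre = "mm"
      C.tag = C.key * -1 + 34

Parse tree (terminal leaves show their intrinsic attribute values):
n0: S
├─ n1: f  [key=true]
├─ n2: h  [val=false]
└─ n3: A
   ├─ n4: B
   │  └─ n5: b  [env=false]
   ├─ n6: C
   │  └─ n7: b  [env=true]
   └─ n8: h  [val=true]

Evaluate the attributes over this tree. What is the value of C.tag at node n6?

1. n1.key = true  [terminal]
2. n2.val = false  [terminal]
3. n3.mk = -5  [-5]
4. n3.hot = false  [f.key and h.val]
5. n4.depth = -1  [A.mk + 4]
6. n4.off = true  [A.mk > -6]
7. n5.env = false  [terminal]
8. n4.val = 29  [B.depth * 3 + 32]
9. n4.lab = "kk"  ["kk"]
10. n6.ok = true  [A.hot == false]
11. n6.key = 21  [B.val - 8]
12. n7.env = true  [terminal]
13. n6.pre = "mm"  ["mm"]
14. n6.tag = 13  [C.key * -1 + 34]
15. n8.val = true  [terminal]
16. n3.acc = 28  [28]
17. n0.hot = 5  [A.acc - 23]
18. n0.off = true  [A.acc > 27]
19. n0.ok = false  [f.key == false]
20. n0.val = 24  [24]

13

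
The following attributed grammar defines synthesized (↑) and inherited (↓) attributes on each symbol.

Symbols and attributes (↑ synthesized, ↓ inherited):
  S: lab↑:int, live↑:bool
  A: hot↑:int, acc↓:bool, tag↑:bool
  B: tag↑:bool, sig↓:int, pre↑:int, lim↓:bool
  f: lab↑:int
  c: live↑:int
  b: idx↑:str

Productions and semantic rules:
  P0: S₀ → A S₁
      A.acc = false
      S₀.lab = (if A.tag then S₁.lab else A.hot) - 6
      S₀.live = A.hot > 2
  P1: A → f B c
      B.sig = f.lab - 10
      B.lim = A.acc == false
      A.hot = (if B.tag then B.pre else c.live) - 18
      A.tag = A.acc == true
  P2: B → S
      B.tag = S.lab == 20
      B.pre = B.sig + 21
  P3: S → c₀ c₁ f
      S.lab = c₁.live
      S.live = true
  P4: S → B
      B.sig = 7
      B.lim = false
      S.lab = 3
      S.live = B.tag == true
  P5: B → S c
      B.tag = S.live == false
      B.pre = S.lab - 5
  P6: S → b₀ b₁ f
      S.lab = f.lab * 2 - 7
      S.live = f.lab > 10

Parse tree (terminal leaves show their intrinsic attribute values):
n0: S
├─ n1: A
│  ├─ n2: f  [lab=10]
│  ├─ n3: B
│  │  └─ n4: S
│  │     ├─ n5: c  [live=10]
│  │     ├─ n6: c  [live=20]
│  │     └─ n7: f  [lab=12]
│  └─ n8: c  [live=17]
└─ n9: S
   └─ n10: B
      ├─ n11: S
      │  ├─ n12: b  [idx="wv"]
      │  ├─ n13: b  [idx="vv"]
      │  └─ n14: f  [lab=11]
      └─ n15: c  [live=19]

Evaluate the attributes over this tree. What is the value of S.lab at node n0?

-3

1. n1.acc = false  [false]
2. n2.lab = 10  [terminal]
3. n3.sig = 0  [f.lab - 10]
4. n3.lim = true  [A.acc == false]
5. n5.live = 10  [terminal]
6. n6.live = 20  [terminal]
7. n7.lab = 12  [terminal]
8. n4.lab = 20  [c₁.live]
9. n4.live = true  [true]
10. n3.tag = true  [S.lab == 20]
11. n3.pre = 21  [B.sig + 21]
12. n8.live = 17  [terminal]
13. n1.hot = 3  [(if B.tag then B.pre else c.live) - 18]
14. n1.tag = false  [A.acc == true]
15. n10.sig = 7  [7]
16. n10.lim = false  [false]
17. n12.idx = "wv"  [terminal]
18. n13.idx = "vv"  [terminal]
19. n14.lab = 11  [terminal]
20. n11.lab = 15  [f.lab * 2 - 7]
21. n11.live = true  [f.lab > 10]
22. n15.live = 19  [terminal]
23. n10.tag = false  [S.live == false]
24. n10.pre = 10  [S.lab - 5]
25. n9.lab = 3  [3]
26. n9.live = false  [B.tag == true]
27. n0.lab = -3  [(if A.tag then S₁.lab else A.hot) - 6]
28. n0.live = true  [A.hot > 2]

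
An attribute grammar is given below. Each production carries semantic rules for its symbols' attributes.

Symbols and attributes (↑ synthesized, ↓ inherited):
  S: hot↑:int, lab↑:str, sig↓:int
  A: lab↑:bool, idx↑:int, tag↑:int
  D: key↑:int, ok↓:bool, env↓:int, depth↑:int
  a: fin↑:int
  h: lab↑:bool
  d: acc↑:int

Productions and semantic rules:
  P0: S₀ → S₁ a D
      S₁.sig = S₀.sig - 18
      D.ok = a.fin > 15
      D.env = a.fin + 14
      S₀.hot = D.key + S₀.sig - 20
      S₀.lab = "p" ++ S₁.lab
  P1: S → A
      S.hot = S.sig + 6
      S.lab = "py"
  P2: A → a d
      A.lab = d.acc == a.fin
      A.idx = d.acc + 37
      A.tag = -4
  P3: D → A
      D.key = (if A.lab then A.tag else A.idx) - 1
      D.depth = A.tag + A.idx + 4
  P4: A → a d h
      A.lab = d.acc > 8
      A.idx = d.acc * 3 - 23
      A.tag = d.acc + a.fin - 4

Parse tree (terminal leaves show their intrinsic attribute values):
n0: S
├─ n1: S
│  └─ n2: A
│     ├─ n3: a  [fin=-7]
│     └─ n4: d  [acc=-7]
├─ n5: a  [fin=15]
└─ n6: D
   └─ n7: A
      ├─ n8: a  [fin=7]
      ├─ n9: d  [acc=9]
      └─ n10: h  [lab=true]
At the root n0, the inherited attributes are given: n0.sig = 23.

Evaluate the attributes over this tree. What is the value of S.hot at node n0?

14

1. n0.sig = 23  [given at root]
2. n1.sig = 5  [S₀.sig - 18]
3. n3.fin = -7  [terminal]
4. n4.acc = -7  [terminal]
5. n2.lab = true  [d.acc == a.fin]
6. n2.idx = 30  [d.acc + 37]
7. n2.tag = -4  [-4]
8. n1.hot = 11  [S.sig + 6]
9. n1.lab = "py"  ["py"]
10. n5.fin = 15  [terminal]
11. n6.ok = false  [a.fin > 15]
12. n6.env = 29  [a.fin + 14]
13. n8.fin = 7  [terminal]
14. n9.acc = 9  [terminal]
15. n10.lab = true  [terminal]
16. n7.lab = true  [d.acc > 8]
17. n7.idx = 4  [d.acc * 3 - 23]
18. n7.tag = 12  [d.acc + a.fin - 4]
19. n6.key = 11  [(if A.lab then A.tag else A.idx) - 1]
20. n6.depth = 20  [A.tag + A.idx + 4]
21. n0.hot = 14  [D.key + S₀.sig - 20]
22. n0.lab = "ppy"  ["p" ++ S₁.lab]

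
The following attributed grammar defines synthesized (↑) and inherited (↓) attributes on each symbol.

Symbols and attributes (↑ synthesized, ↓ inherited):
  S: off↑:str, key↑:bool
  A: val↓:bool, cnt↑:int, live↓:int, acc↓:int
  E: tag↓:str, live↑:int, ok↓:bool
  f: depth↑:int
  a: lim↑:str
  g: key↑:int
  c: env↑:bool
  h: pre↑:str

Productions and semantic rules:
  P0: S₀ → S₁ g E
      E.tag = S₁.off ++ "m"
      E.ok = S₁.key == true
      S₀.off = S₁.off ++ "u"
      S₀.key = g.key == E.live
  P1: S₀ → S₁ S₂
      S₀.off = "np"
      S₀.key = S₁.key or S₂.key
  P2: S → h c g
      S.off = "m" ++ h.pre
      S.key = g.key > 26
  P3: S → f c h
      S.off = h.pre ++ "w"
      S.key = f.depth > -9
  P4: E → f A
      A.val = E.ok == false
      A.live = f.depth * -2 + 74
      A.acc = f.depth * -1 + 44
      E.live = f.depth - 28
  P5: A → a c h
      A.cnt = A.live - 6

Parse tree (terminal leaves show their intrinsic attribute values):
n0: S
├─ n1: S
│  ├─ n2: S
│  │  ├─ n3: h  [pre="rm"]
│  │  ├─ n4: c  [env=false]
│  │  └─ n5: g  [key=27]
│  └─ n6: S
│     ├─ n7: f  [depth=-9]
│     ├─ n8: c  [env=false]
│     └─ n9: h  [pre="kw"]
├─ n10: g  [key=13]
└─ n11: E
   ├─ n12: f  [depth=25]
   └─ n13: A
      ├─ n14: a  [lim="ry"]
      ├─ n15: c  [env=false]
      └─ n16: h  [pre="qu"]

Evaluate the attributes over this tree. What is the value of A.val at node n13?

false

1. n3.pre = "rm"  [terminal]
2. n4.env = false  [terminal]
3. n5.key = 27  [terminal]
4. n2.off = "mrm"  ["m" ++ h.pre]
5. n2.key = true  [g.key > 26]
6. n7.depth = -9  [terminal]
7. n8.env = false  [terminal]
8. n9.pre = "kw"  [terminal]
9. n6.off = "kww"  [h.pre ++ "w"]
10. n6.key = false  [f.depth > -9]
11. n1.off = "np"  ["np"]
12. n1.key = true  [S₁.key or S₂.key]
13. n10.key = 13  [terminal]
14. n11.tag = "npm"  [S₁.off ++ "m"]
15. n11.ok = true  [S₁.key == true]
16. n12.depth = 25  [terminal]
17. n13.val = false  [E.ok == false]
18. n13.live = 24  [f.depth * -2 + 74]
19. n13.acc = 19  [f.depth * -1 + 44]
20. n14.lim = "ry"  [terminal]
21. n15.env = false  [terminal]
22. n16.pre = "qu"  [terminal]
23. n13.cnt = 18  [A.live - 6]
24. n11.live = -3  [f.depth - 28]
25. n0.off = "npu"  [S₁.off ++ "u"]
26. n0.key = false  [g.key == E.live]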